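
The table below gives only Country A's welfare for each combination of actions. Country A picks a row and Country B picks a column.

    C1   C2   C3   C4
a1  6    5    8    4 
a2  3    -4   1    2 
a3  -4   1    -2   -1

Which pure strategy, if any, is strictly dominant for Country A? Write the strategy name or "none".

a1

a1 vs a2: C1: 6>3, C2: 5>-4, C3: 8>1, C4: 4>2.
a1 vs a3: C1: 6>-4, C2: 5>1, C3: 8>-2, C4: 4>-1.
a1 strictly beats every other strategy against every opponent action, so it is strictly dominant.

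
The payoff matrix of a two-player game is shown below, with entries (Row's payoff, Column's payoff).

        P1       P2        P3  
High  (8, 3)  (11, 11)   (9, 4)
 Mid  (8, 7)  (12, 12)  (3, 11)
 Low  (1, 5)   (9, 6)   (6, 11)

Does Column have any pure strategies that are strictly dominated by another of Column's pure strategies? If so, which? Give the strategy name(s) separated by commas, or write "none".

P1 is strictly dominated by P2 (High: 11>3, Mid: 12>7, Low: 6>5).
P2 is not dominated — it holds its own against P1 at High (11>3); P3 at High (11>4).
Nothing dominates P3: P1 at High (4>3); P2 at Low (11>6).

P1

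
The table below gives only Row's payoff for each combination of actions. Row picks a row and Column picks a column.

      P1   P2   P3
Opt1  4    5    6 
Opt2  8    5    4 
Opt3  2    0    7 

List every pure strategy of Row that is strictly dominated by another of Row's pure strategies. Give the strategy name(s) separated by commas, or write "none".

Nothing dominates Opt1: Opt2 at P2 (5=5); Opt3 at P1 (4>2).
Nothing dominates Opt2: Opt1 at P1 (8>4); Opt3 at P1 (8>2).
Opt3 is not dominated — it holds its own against Opt1 at P3 (7>6); Opt2 at P3 (7>4).

none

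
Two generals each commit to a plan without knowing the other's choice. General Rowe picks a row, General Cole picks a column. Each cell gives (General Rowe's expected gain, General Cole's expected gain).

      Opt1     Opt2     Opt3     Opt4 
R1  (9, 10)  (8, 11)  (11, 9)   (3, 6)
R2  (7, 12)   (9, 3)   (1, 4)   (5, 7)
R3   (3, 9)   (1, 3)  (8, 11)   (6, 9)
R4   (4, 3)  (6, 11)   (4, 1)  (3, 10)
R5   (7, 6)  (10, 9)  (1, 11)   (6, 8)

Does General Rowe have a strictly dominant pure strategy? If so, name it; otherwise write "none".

R1 fails to dominate R2 at Opt2 (8<9).
R2 fails to dominate R1 at Opt1 (7<9).
R3 fails to dominate R1 at Opt1 (3<9).
R4 fails to dominate R1 at Opt1 (4<9).
R5 fails to dominate R1 at Opt1 (7<9).
No single strategy dominates all the others.

none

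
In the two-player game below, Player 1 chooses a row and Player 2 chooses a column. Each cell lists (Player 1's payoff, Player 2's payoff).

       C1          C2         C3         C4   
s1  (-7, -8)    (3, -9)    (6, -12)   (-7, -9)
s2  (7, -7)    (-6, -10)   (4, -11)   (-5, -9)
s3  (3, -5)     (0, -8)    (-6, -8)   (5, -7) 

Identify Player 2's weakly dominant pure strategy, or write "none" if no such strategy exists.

C1

C1 vs C2: s1: -8>-9, s2: -7>-10, s3: -5>-8.
C1 vs C3: s1: -8>-12, s2: -7>-11, s3: -5>-8.
C1 vs C4: s1: -8>-9, s2: -7>-9, s3: -5>-7.
C1 is at least as good as every other strategy against every opponent action, so it is weakly dominant.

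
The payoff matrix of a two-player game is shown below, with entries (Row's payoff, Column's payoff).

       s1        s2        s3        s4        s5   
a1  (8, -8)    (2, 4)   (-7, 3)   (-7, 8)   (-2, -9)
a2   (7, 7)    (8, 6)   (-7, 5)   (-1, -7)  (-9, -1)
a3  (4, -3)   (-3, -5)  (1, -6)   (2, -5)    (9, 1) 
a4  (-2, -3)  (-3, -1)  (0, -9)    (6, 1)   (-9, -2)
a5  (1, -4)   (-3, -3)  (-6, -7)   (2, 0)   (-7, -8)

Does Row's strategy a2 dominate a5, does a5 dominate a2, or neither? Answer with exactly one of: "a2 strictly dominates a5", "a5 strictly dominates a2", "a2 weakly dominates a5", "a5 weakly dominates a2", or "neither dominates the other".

Compare a2 to a5 across each opponent action: s1: 7>1, s2: 8>-3, s3: -7<-6, s4: -1<2, s5: -9<-7.
a2 does better at s1, s2 but worse at s3, s4, s5; neither strategy dominates the other.

neither dominates the other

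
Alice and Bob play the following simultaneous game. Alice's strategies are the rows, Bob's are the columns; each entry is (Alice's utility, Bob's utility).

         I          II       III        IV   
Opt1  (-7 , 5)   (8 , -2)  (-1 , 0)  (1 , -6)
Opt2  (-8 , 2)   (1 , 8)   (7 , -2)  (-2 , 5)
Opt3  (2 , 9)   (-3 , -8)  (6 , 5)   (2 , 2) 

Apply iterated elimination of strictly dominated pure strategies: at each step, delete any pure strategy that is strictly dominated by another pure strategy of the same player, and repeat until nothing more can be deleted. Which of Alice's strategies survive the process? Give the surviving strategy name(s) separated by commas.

Opt3

For Bob, I strictly dominates III on the remaining rows (Opt1: 5>0, Opt2: 2>-2, Opt3: 9>5); eliminate III.
Row Opt2 is eliminated: Opt1 beats it against every remaining column (I: -7>-8, II: 8>1, IV: 1>-2).
Bob's strategy II is strictly dominated by I (Opt1: 5>-2, Opt3: 9>-8) and is removed.
Alice's strategy Opt1 is strictly dominated by Opt3 (I: 2>-7, IV: 2>1) and is removed.
For Bob, I strictly dominates IV on the remaining rows (Opt3: 9>2); eliminate IV.
Among the remaining strategies, none is strictly dominated by another pure strategy of the same player, so the elimination stops.
Surviving strategies — Alice: {Opt3}; Bob: {I}.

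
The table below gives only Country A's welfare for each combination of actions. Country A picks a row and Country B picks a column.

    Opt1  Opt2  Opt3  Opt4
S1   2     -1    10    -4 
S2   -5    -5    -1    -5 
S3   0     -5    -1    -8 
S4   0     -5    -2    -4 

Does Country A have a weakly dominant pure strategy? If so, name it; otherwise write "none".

S1

S1 vs S2: Opt1: 2>-5, Opt2: -1>-5, Opt3: 10>-1, Opt4: -4>-5.
S1 vs S3: Opt1: 2>0, Opt2: -1>-5, Opt3: 10>-1, Opt4: -4>-8.
S1 vs S4: Opt1: 2>0, Opt2: -1>-5, Opt3: 10>-2, Opt4: -4=-4.
S1 is at least as good as every other strategy against every opponent action, so it is weakly dominant.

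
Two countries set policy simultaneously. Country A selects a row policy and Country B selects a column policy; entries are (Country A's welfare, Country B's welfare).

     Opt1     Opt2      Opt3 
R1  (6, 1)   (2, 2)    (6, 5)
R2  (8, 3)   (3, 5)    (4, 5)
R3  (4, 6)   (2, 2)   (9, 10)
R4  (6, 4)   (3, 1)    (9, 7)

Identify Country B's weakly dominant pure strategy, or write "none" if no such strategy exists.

Opt3 vs Opt1: R1: 5>1, R2: 5>3, R3: 10>6, R4: 7>4.
Opt3 vs Opt2: R1: 5>2, R2: 5=5, R3: 10>2, R4: 7>1.
Opt3 is at least as good as every other strategy against every opponent action, so it is weakly dominant.

Opt3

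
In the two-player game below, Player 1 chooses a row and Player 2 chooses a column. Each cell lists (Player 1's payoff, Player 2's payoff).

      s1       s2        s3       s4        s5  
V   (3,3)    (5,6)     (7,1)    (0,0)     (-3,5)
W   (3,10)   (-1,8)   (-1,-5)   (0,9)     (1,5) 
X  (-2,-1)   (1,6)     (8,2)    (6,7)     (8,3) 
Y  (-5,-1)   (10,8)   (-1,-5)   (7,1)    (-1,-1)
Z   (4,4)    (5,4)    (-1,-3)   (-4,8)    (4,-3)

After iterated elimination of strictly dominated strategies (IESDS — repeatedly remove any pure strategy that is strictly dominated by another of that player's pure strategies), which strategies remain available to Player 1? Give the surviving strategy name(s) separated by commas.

V, W, X, Y, Z

Player 2's strategy s3 is strictly dominated by s2 (V: 6>1, W: 8>-5, X: 6>2, Y: 8>-5, Z: 4>-3) and is removed.
Column s5 is eliminated: s2 beats it against every remaining row (V: 6>5, W: 8>5, X: 6>3, Y: 8>-1, Z: 4>-3).
Among the remaining strategies, none is strictly dominated by another pure strategy of the same player, so the elimination stops.
Surviving strategies — Player 1: {V, W, X, Y, Z}; Player 2: {s1, s2, s4}.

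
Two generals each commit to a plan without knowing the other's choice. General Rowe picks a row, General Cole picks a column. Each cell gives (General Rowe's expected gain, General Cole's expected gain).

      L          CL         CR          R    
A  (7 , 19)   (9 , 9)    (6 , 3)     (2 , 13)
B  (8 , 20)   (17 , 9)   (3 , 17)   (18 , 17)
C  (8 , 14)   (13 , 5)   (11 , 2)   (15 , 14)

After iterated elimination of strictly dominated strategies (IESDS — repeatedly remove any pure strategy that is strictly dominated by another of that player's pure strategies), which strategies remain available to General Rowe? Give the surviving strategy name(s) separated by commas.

B, C

Row A is eliminated: C beats it against every remaining column (L: 8>7, CL: 13>9, CR: 11>6, R: 15>2).
Column CL is eliminated: L beats it against every remaining row (B: 20>9, C: 14>5).
Column CR is eliminated: L beats it against every remaining row (B: 20>17, C: 14>2).
Among the remaining strategies, none is strictly dominated by another pure strategy of the same player, so the elimination stops.
Surviving strategies — General Rowe: {B, C}; General Cole: {L, R}.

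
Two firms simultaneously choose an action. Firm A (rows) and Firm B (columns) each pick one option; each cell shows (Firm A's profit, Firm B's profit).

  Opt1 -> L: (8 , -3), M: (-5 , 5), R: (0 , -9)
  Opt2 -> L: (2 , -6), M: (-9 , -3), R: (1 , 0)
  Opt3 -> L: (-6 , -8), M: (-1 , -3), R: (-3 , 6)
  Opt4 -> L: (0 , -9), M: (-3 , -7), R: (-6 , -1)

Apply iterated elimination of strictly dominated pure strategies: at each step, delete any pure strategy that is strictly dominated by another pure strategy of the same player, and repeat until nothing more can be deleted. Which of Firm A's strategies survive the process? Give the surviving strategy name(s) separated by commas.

Opt1, Opt2, Opt3

Firm B's strategy L is strictly dominated by M (Opt1: 5>-3, Opt2: -3>-6, Opt3: -3>-8, Opt4: -7>-9) and is removed.
For Firm A, Opt3 strictly dominates Opt4 on the remaining columns (M: -1>-3, R: -3>-6); eliminate Opt4.
Among the remaining strategies, none is strictly dominated by another pure strategy of the same player, so the elimination stops.
Surviving strategies — Firm A: {Opt1, Opt2, Opt3}; Firm B: {M, R}.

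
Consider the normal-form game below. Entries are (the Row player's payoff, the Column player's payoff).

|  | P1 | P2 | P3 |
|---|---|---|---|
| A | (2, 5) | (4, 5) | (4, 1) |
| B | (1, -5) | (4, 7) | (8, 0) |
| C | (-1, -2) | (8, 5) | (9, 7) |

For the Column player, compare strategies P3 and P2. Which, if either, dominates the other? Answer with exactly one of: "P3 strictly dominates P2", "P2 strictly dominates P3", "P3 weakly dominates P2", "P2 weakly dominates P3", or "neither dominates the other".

P3's payoffs vs P2's, by the Row player's action — A: 1<5, B: 0<7, C: 7>5.
P3 does better at C but worse at A, B; neither strategy dominates the other.

neither dominates the other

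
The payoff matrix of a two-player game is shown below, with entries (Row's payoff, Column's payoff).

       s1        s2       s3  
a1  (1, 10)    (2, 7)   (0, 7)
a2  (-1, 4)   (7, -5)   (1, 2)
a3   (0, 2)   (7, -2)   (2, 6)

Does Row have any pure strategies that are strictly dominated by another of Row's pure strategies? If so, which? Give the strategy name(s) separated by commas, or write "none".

a1: no other strategy beats it everywhere (a2 at s1 (1>-1); a3 at s1 (1>0)).
a2: no other strategy beats it everywhere (a1 at s2 (7>2); a3 at s2 (7=7)).
a3 is not dominated — it holds its own against a1 at s2 (7>2); a2 at s1 (0>-1).

none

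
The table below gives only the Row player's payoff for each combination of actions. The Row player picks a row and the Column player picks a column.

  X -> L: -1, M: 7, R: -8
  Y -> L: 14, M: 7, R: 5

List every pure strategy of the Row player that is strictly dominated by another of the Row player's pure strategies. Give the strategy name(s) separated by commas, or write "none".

none

X: no other strategy beats it everywhere (Y at M (7=7)).
Nothing dominates Y: X at L (14>-1).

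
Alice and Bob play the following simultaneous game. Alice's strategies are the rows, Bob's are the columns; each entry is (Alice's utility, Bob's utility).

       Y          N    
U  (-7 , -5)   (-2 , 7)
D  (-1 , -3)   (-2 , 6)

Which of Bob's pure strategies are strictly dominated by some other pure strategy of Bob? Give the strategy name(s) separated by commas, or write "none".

Y

Y: dominated, since N does at least as well everywhere (U: 7>-5, D: 6>-3).
N is not dominated — it holds its own against Y at U (7>-5).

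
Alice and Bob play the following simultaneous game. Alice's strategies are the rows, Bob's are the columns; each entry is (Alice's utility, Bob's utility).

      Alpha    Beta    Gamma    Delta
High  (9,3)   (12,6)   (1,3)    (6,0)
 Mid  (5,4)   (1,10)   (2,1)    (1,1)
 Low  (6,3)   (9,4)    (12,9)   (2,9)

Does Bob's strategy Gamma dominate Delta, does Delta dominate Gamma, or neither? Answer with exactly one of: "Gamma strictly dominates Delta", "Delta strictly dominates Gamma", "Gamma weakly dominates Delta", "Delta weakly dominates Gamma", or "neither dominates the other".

Gamma weakly dominates Delta

Compare Gamma to Delta across every action of Alice: High: 3>0, Mid: 1=1, Low: 9=9.
Gamma is at least as good everywhere and strictly better somewhere (tied only at Mid, Low), so Gamma weakly but not strictly dominates Delta.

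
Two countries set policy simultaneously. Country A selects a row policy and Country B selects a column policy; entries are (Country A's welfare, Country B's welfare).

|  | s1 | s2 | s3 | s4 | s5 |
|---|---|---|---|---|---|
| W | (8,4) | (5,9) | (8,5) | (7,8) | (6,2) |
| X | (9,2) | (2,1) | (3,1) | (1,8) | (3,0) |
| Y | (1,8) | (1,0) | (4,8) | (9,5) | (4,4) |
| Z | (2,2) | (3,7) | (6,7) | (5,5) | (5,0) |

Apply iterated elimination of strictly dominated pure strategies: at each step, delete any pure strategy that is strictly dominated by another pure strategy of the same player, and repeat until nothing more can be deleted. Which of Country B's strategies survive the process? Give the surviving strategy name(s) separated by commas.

For Country A, W strictly dominates Z on the remaining columns (s1: 8>2, s2: 5>3, s3: 8>6, s4: 7>5, s5: 6>5); eliminate Z.
Country B's strategy s5 is strictly dominated by s1 (W: 4>2, X: 2>0, Y: 8>4) and is removed.
Among the remaining strategies, none is strictly dominated by another pure strategy of the same player, so the elimination stops.
Surviving strategies — Country A: {W, X, Y}; Country B: {s1, s2, s3, s4}.

s1, s2, s3, s4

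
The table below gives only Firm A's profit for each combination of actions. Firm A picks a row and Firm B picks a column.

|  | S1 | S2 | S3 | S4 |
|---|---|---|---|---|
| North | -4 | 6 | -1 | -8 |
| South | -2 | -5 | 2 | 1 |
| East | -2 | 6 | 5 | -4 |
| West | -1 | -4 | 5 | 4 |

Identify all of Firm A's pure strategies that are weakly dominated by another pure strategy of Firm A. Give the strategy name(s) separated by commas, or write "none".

East weakly dominates North — S1: -2>-4, S2: 6=6, S3: 5>-1, S4: -4>-8.
South is weakly dominated by West (S1: -1>-2, S2: -4>-5, S3: 5>2, S4: 4>1).
East is not dominated — it holds its own against North at S1 (-2>-4); South at S2 (6>-5); West at S2 (6>-4).
West is not dominated — it holds its own against North at S1 (-1>-4); South at S1 (-1>-2); East at S1 (-1>-2).

North, South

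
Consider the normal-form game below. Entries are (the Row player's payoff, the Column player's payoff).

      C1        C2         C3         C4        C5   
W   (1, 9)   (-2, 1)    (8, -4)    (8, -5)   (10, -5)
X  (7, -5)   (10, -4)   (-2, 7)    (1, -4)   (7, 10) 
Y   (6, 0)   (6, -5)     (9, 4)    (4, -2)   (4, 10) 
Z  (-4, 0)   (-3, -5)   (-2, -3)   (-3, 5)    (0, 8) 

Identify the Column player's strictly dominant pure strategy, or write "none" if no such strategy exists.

none

C1 fails to dominate C2 at X (-5<-4).
C2 fails to dominate C1 at W (1<9).
C3 fails to dominate C1 at W (-4<9).
C4 fails to dominate C1 at W (-5<9).
C5 fails to dominate C1 at W (-5<9).
No single strategy dominates all the others.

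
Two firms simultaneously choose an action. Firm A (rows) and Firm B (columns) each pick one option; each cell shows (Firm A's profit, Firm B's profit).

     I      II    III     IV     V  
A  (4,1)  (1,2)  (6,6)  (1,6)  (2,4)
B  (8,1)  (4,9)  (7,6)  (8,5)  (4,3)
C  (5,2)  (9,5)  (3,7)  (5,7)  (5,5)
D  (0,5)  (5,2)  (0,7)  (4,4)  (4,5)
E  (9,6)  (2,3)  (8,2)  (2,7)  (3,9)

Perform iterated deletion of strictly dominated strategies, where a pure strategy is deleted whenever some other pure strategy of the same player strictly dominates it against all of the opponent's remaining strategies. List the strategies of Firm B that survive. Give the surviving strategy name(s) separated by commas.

Firm A's strategy A is strictly dominated by B (I: 8>4, II: 4>1, III: 7>6, IV: 8>1, V: 4>2) and is removed.
Firm A's strategy D is strictly dominated by C (I: 5>0, II: 9>5, III: 3>0, IV: 5>4, V: 5>4) and is removed.
Firm B's strategy I is strictly dominated by IV (B: 5>1, C: 7>2, E: 7>6) and is removed.
Among the remaining strategies, none is strictly dominated by another pure strategy of the same player, so the elimination stops.
Surviving strategies — Firm A: {B, C, E}; Firm B: {II, III, IV, V}.

II, III, IV, V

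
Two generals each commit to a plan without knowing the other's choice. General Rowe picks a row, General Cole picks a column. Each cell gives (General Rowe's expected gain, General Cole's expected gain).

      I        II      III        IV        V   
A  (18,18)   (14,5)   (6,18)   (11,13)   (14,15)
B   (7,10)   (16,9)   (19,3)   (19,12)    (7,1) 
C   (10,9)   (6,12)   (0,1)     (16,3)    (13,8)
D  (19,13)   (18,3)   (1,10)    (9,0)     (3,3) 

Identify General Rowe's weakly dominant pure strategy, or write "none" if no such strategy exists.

A fails to dominate B at II (14<16).
B fails to dominate A at I (7<18).
C fails to dominate A at I (10<18).
D fails to dominate A at III (1<6).
No single strategy dominates all the others.

none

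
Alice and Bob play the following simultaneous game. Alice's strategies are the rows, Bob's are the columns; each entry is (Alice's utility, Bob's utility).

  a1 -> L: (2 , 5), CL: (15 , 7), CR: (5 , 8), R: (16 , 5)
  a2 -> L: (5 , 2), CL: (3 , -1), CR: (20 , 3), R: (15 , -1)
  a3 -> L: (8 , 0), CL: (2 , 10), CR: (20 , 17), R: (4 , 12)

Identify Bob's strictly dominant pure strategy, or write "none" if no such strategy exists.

CR

CR vs L: a1: 8>5, a2: 3>2, a3: 17>0.
CR vs CL: a1: 8>7, a2: 3>-1, a3: 17>10.
CR vs R: a1: 8>5, a2: 3>-1, a3: 17>12.
CR strictly beats every other strategy against every opponent action, so it is strictly dominant.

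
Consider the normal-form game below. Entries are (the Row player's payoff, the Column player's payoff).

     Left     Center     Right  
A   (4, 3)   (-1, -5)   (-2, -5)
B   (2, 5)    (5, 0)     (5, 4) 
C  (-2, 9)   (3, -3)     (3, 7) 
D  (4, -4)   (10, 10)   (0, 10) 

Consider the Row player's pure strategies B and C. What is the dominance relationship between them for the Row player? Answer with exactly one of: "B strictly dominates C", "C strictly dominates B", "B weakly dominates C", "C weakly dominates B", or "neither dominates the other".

B strictly dominates C

Compare B to C across each opponent action: Left: 2>-2, Center: 5>3, Right: 5>3.
B gives a strictly higher payoff against each opponent action, so B strictly dominates C.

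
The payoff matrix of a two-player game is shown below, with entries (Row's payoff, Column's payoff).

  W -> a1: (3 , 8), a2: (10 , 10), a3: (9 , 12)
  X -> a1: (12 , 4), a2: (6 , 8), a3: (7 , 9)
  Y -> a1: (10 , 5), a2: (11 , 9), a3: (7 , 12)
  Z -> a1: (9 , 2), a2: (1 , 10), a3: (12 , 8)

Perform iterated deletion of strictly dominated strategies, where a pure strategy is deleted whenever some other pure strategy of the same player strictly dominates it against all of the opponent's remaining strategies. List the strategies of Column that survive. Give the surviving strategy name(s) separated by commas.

Column a1 is eliminated: a2 beats it against every remaining row (W: 10>8, X: 8>4, Y: 9>5, Z: 10>2).
For Row, W strictly dominates X on the remaining columns (a2: 10>6, a3: 9>7); eliminate X.
Among the remaining strategies, none is strictly dominated by another pure strategy of the same player, so the elimination stops.
Surviving strategies — Row: {W, Y, Z}; Column: {a2, a3}.

a2, a3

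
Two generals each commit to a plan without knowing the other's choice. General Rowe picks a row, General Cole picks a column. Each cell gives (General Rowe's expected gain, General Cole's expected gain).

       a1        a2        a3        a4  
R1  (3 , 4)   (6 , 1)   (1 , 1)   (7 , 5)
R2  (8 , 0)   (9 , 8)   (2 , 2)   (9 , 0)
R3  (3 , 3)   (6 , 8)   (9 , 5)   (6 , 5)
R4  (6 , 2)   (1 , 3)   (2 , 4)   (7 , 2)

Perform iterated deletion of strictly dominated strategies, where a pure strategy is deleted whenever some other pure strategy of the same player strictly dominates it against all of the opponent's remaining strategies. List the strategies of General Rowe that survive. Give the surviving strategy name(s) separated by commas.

For General Rowe, R2 strictly dominates R1 on the remaining columns (a1: 8>3, a2: 9>6, a3: 2>1, a4: 9>7); eliminate R1.
General Cole's strategy a1 is strictly dominated by a2 (R2: 8>0, R3: 8>3, R4: 3>2) and is removed.
General Cole's strategy a4 is strictly dominated by a2 (R2: 8>0, R3: 8>5, R4: 3>2) and is removed.
General Rowe's strategy R4 is strictly dominated by R3 (a2: 6>1, a3: 9>2) and is removed.
General Cole's strategy a3 is strictly dominated by a2 (R2: 8>2, R3: 8>5) and is removed.
Row R3 is eliminated: R2 beats it against every remaining column (a2: 9>6).
Among the remaining strategies, none is strictly dominated by another pure strategy of the same player, so the elimination stops.
Surviving strategies — General Rowe: {R2}; General Cole: {a2}.

R2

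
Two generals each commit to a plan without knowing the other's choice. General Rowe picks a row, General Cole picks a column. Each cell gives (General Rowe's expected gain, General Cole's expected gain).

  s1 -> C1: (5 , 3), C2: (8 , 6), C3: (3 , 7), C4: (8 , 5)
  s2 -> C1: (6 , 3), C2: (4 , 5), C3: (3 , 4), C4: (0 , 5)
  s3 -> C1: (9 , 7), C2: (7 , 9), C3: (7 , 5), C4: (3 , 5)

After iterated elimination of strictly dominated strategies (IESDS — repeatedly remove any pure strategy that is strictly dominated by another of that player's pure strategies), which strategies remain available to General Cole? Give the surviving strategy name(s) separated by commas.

General Rowe's strategy s2 is strictly dominated by s3 (C1: 9>6, C2: 7>4, C3: 7>3, C4: 3>0) and is removed.
Column C1 is eliminated: C2 beats it against every remaining row (s1: 6>3, s3: 9>7).
General Cole's strategy C4 is strictly dominated by C2 (s1: 6>5, s3: 9>5) and is removed.
Among the remaining strategies, none is strictly dominated by another pure strategy of the same player, so the elimination stops.
Surviving strategies — General Rowe: {s1, s3}; General Cole: {C2, C3}.

C2, C3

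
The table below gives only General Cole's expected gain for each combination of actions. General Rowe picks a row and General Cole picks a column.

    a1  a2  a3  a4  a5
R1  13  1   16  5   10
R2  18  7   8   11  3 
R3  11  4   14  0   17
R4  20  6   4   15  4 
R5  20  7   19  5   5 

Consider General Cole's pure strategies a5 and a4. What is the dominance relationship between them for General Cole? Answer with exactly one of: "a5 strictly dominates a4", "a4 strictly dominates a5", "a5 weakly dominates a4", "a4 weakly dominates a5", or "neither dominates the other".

neither dominates the other

Compare a5 to a4 across each choice by General Rowe: R1: 10>5, R2: 3<11, R3: 17>0, R4: 4<15, R5: 5=5.
a5 does better at R1, R3 but worse at R2, R4; neither strategy dominates the other.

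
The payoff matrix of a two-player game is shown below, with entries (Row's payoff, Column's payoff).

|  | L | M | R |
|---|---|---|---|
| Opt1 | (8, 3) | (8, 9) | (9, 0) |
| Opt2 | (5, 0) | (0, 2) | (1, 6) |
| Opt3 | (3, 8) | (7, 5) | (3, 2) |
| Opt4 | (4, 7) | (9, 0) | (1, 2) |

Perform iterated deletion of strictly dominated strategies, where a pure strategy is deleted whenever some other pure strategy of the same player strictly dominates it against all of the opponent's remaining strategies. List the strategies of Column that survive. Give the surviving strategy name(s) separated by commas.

Row Opt2 is eliminated: Opt1 beats it against every remaining column (L: 8>5, M: 8>0, R: 9>1).
For Row, Opt1 strictly dominates Opt3 on the remaining columns (L: 8>3, M: 8>7, R: 9>3); eliminate Opt3.
For Column, L strictly dominates R on the remaining rows (Opt1: 3>0, Opt4: 7>2); eliminate R.
Among the remaining strategies, none is strictly dominated by another pure strategy of the same player, so the elimination stops.
Surviving strategies — Row: {Opt1, Opt4}; Column: {L, M}.

L, M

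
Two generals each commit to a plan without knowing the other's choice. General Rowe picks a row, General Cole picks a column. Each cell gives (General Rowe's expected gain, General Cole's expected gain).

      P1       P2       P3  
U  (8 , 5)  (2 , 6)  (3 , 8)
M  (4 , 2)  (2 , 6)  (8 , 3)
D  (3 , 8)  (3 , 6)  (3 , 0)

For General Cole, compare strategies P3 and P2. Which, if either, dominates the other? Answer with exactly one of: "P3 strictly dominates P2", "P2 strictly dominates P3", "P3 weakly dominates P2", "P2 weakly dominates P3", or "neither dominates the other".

neither dominates the other

P3's payoffs vs P2's, by General Rowe's action — U: 8>6, M: 3<6, D: 0<6.
P3 does better at U but worse at M, D; neither strategy dominates the other.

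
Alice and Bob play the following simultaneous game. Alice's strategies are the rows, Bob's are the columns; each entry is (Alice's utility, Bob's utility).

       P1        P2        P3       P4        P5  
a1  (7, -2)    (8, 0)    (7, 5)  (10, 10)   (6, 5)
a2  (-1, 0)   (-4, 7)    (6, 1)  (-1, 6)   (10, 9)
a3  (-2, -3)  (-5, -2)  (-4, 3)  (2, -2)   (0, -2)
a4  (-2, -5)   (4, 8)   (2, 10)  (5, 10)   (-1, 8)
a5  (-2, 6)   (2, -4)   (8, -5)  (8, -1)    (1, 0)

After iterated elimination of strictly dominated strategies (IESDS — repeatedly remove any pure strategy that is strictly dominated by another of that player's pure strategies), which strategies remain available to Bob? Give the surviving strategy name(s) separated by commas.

P4, P5

Row a3 is eliminated: a1 beats it against every remaining column (P1: 7>-2, P2: 8>-5, P3: 7>-4, P4: 10>2, P5: 6>0).
Alice's strategy a4 is strictly dominated by a1 (P1: 7>-2, P2: 8>4, P3: 7>2, P4: 10>5, P5: 6>-1) and is removed.
Bob's strategy P2 is strictly dominated by P5 (a1: 5>0, a2: 9>7, a5: 0>-4) and is removed.
Bob's strategy P3 is strictly dominated by P4 (a1: 10>5, a2: 6>1, a5: -1>-5) and is removed.
Alice's strategy a5 is strictly dominated by a1 (P1: 7>-2, P4: 10>8, P5: 6>1) and is removed.
For Bob, P4 strictly dominates P1 on the remaining rows (a1: 10>-2, a2: 6>0); eliminate P1.
Among the remaining strategies, none is strictly dominated by another pure strategy of the same player, so the elimination stops.
Surviving strategies — Alice: {a1, a2}; Bob: {P4, P5}.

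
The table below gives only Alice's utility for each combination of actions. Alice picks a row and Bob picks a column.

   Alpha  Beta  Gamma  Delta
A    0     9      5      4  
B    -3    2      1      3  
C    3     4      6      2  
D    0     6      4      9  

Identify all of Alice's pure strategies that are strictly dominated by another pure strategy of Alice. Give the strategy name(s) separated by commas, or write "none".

B

A: no other strategy beats it everywhere (B at Alpha (0>-3); C at Beta (9>4); D at Alpha (0=0)).
A strictly dominates B — Alpha: 0>-3, Beta: 9>2, Gamma: 5>1, Delta: 4>3.
C: no other strategy beats it everywhere (A at Alpha (3>0); B at Alpha (3>-3); D at Alpha (3>0)).
Nothing dominates D: A at Alpha (0=0); B at Alpha (0>-3); C at Beta (6>4).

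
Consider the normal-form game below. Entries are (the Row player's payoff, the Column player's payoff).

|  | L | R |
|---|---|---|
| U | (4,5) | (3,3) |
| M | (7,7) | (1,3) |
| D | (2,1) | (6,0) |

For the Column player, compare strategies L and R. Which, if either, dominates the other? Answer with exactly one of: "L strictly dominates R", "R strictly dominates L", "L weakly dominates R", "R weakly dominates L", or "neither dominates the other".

Compare L to R across each opponent action: U: 5>3, M: 7>3, D: 1>0.
Every comparison favours L, so L strictly dominates R.

L strictly dominates R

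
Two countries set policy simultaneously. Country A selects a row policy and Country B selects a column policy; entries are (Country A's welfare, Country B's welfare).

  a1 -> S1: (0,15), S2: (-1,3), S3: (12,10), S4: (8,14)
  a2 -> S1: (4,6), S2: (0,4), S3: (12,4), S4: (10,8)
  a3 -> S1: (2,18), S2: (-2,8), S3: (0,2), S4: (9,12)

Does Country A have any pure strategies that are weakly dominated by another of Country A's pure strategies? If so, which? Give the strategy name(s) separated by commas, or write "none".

a1, a3

a2 weakly dominates a1 — S1: 4>0, S2: 0>-1, S3: 12=12, S4: 10>8.
Nothing dominates a2: a1 at S1 (4>0); a3 at S1 (4>2).
a3: dominated, since a2 does at least as well everywhere (S1: 4>2, S2: 0>-2, S3: 12>0, S4: 10>9).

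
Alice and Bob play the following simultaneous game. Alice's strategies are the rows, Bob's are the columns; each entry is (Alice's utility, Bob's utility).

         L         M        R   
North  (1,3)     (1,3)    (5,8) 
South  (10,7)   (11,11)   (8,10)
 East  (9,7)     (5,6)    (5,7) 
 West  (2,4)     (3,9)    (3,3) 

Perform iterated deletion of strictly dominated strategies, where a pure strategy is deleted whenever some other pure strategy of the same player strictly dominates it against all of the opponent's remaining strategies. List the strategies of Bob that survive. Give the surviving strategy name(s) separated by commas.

Row North is eliminated: South beats it against every remaining column (L: 10>1, M: 11>1, R: 8>5).
Row East is eliminated: South beats it against every remaining column (L: 10>9, M: 11>5, R: 8>5).
For Alice, South strictly dominates West on the remaining columns (L: 10>2, M: 11>3, R: 8>3); eliminate West.
For Bob, M strictly dominates L on the remaining rows (South: 11>7); eliminate L.
For Bob, M strictly dominates R on the remaining rows (South: 11>10); eliminate R.
Among the remaining strategies, none is strictly dominated by another pure strategy of the same player, so the elimination stops.
Surviving strategies — Alice: {South}; Bob: {M}.

M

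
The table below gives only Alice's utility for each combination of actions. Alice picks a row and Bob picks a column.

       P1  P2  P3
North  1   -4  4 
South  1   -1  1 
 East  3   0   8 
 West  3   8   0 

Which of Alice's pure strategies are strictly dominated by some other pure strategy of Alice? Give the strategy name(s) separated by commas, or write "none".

North, South

North is strictly dominated by East (P1: 3>1, P2: 0>-4, P3: 8>4).
South: dominated, since East does at least as well everywhere (P1: 3>1, P2: 0>-1, P3: 8>1).
East: no other strategy beats it everywhere (North at P1 (3>1); South at P1 (3>1); West at P1 (3=3)).
West is not dominated — it holds its own against North at P1 (3>1); South at P1 (3>1); East at P1 (3=3).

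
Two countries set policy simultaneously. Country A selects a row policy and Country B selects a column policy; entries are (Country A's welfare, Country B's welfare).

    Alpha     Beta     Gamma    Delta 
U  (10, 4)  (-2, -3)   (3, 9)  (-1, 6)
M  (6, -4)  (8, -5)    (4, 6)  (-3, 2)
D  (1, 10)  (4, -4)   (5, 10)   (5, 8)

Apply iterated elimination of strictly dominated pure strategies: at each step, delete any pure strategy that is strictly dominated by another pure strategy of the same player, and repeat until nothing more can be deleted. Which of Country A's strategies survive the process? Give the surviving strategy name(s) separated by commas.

Column Beta is eliminated: Alpha beats it against every remaining row (U: 4>-3, M: -4>-5, D: 10>-4).
Column Delta is eliminated: Gamma beats it against every remaining row (U: 9>6, M: 6>2, D: 10>8).
Among the remaining strategies, none is strictly dominated by another pure strategy of the same player, so the elimination stops.
Surviving strategies — Country A: {U, M, D}; Country B: {Alpha, Gamma}.

U, M, D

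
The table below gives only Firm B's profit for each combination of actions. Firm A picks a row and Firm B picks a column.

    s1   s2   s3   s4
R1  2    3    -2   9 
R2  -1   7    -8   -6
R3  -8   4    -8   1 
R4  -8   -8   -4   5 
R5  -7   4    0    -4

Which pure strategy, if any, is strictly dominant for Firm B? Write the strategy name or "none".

none

s1 fails to dominate s2 at R1 (2<3).
s2 fails to dominate s1 at R4 (-8=-8).
s3 fails to dominate s1 at R1 (-2<2).
s4 fails to dominate s1 at R2 (-6<-1).
No single strategy dominates all the others.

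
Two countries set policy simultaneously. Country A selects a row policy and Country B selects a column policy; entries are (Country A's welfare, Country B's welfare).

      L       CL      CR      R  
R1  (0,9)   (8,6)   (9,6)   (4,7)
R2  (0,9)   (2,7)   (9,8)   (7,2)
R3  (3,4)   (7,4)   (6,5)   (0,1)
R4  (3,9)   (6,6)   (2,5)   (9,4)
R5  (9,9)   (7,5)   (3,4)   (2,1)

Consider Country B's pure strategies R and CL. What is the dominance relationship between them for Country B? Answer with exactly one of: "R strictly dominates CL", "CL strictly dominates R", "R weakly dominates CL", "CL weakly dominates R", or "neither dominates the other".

neither dominates the other

R's payoffs vs CL's, by Country A's action — R1: 7>6, R2: 2<7, R3: 1<4, R4: 4<6, R5: 1<5.
R does better at R1 but worse at R2, R3, R4, R5; neither strategy dominates the other.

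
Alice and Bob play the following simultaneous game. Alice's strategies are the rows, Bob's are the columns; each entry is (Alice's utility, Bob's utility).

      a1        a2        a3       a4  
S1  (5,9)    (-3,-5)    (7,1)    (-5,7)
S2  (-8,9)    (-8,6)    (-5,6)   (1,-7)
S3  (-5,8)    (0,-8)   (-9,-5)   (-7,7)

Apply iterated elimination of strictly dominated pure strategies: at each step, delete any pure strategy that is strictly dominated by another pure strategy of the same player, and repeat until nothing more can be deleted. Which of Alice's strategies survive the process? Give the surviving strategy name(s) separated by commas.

For Bob, a1 strictly dominates a2 on the remaining rows (S1: 9>-5, S2: 9>6, S3: 8>-8); eliminate a2.
Alice's strategy S3 is strictly dominated by S1 (a1: 5>-5, a3: 7>-9, a4: -5>-7) and is removed.
Bob's strategy a3 is strictly dominated by a1 (S1: 9>1, S2: 9>6) and is removed.
Column a4 is eliminated: a1 beats it against every remaining row (S1: 9>7, S2: 9>-7).
Row S2 is eliminated: S1 beats it against every remaining column (a1: 5>-8).
Among the remaining strategies, none is strictly dominated by another pure strategy of the same player, so the elimination stops.
Surviving strategies — Alice: {S1}; Bob: {a1}.

S1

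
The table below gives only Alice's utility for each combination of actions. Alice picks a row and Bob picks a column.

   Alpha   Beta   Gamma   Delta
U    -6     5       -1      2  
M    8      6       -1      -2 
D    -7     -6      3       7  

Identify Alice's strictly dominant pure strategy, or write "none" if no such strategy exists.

U fails to dominate M at Alpha (-6<8).
M fails to dominate U at Gamma (-1=-1).
D fails to dominate U at Alpha (-7<-6).
No single strategy dominates all the others.

none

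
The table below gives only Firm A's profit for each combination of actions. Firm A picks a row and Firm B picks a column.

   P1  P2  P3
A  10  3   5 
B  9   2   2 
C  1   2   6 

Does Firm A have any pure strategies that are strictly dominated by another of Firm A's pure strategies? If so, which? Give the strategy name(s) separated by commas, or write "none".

B

A is not dominated — it holds its own against B at P1 (10>9); C at P1 (10>1).
A strictly dominates B — P1: 10>9, P2: 3>2, P3: 5>2.
C is not dominated — it holds its own against A at P3 (6>5); B at P2 (2=2).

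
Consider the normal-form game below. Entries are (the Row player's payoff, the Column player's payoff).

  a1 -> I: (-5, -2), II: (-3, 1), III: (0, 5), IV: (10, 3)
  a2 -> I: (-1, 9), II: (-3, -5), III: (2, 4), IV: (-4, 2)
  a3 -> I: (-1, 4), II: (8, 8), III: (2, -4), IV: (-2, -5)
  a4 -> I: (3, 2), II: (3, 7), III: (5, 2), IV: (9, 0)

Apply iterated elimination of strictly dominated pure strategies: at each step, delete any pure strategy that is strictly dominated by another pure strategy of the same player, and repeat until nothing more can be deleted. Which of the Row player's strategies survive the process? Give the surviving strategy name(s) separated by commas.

The Row player's strategy a2 is strictly dominated by a4 (I: 3>-1, II: 3>-3, III: 5>2, IV: 9>-4) and is removed.
For the Column player, II strictly dominates I on the remaining rows (a1: 1>-2, a3: 8>4, a4: 7>2); eliminate I.
The Column player's strategy IV is strictly dominated by III (a1: 5>3, a3: -4>-5, a4: 2>0) and is removed.
For the Row player, a3 strictly dominates a1 on the remaining columns (II: 8>-3, III: 2>0); eliminate a1.
The Column player's strategy III is strictly dominated by II (a3: 8>-4, a4: 7>2) and is removed.
Row a4 is eliminated: a3 beats it against every remaining column (II: 8>3).
Among the remaining strategies, none is strictly dominated by another pure strategy of the same player, so the elimination stops.
Surviving strategies — the Row player: {a3}; the Column player: {II}.

a3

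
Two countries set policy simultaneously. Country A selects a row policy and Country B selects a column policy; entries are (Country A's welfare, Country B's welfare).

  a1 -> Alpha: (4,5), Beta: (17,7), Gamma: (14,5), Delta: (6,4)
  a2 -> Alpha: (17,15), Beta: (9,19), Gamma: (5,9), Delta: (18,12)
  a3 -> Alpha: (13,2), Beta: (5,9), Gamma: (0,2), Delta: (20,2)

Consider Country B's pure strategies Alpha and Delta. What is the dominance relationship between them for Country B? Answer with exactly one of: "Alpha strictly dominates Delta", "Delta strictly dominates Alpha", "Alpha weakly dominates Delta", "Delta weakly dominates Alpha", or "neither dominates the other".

Alpha's payoffs vs Delta's, by Country A's action — a1: 5>4, a2: 15>12, a3: 2=2.
Alpha is at least as good everywhere and strictly better somewhere (tied only at a3), so Alpha weakly but not strictly dominates Delta.

Alpha weakly dominates Delta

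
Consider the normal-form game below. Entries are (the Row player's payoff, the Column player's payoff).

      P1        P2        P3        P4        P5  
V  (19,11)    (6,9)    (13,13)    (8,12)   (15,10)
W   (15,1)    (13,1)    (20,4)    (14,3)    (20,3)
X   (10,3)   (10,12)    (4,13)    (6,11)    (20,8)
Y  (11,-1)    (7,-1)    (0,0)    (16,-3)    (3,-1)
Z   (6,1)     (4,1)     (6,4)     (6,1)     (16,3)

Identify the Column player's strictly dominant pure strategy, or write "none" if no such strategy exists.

P3

P3 vs P1: V: 13>11, W: 4>1, X: 13>3, Y: 0>-1, Z: 4>1.
P3 vs P2: V: 13>9, W: 4>1, X: 13>12, Y: 0>-1, Z: 4>1.
P3 vs P4: V: 13>12, W: 4>3, X: 13>11, Y: 0>-3, Z: 4>1.
P3 vs P5: V: 13>10, W: 4>3, X: 13>8, Y: 0>-1, Z: 4>3.
P3 strictly beats every other strategy against every opponent action, so it is strictly dominant.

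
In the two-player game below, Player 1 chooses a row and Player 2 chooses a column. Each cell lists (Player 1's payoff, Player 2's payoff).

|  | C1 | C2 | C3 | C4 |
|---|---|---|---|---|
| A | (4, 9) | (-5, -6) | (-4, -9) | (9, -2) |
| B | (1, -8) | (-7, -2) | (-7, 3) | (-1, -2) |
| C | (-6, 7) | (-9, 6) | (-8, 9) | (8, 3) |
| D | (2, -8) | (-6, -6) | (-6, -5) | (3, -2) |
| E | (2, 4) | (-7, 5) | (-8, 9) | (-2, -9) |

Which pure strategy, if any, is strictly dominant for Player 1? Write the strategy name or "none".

A

A vs B: C1: 4>1, C2: -5>-7, C3: -4>-7, C4: 9>-1.
A vs C: C1: 4>-6, C2: -5>-9, C3: -4>-8, C4: 9>8.
A vs D: C1: 4>2, C2: -5>-6, C3: -4>-6, C4: 9>3.
A vs E: C1: 4>2, C2: -5>-7, C3: -4>-8, C4: 9>-2.
A strictly beats every other strategy against every opponent action, so it is strictly dominant.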